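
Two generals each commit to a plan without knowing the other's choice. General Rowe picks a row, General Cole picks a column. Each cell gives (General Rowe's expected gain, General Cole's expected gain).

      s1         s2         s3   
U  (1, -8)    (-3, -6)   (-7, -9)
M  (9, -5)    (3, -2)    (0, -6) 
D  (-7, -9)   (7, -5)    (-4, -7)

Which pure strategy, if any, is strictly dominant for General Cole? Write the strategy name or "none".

s2

s2 vs s1: U: -6>-8, M: -2>-5, D: -5>-9.
s2 vs s3: U: -6>-9, M: -2>-6, D: -5>-7.
s2 strictly beats every other strategy against every opponent action, so it is strictly dominant.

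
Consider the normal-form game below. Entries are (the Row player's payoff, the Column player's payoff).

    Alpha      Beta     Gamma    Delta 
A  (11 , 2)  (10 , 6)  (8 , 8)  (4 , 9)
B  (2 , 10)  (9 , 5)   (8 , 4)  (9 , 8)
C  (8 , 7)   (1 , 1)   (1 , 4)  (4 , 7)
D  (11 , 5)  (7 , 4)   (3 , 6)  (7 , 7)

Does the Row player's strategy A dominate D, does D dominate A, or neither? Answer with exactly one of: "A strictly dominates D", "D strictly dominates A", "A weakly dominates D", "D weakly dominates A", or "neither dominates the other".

Compare A to D across each opponent action: Alpha: 11=11, Beta: 10>7, Gamma: 8>3, Delta: 4<7.
A does better at Beta, Gamma but worse at Delta; neither strategy dominates the other.

neither dominates the other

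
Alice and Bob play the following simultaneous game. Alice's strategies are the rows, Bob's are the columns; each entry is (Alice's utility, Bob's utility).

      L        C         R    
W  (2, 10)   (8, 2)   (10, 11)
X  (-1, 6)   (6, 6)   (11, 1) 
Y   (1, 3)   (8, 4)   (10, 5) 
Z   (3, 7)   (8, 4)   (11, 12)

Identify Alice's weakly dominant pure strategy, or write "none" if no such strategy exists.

Z vs W: L: 3>2, C: 8=8, R: 11>10.
Z vs X: L: 3>-1, C: 8>6, R: 11=11.
Z vs Y: L: 3>1, C: 8=8, R: 11>10.
Z is at least as good as every other strategy against every opponent action, so it is weakly dominant.

Z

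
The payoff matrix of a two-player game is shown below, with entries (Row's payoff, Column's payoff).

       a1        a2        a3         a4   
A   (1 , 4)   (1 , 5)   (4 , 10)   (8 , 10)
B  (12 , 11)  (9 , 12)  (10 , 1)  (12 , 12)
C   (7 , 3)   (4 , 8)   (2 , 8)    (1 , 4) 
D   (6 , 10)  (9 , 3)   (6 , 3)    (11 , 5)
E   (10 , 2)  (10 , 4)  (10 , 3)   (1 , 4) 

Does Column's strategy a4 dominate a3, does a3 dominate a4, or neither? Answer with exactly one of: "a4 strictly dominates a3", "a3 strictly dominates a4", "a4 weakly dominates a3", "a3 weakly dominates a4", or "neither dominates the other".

neither dominates the other

a4's payoffs vs a3's, by Row's action — A: 10=10, B: 12>1, C: 4<8, D: 5>3, E: 4>3.
a4 does better at B, D, E but worse at C; neither strategy dominates the other.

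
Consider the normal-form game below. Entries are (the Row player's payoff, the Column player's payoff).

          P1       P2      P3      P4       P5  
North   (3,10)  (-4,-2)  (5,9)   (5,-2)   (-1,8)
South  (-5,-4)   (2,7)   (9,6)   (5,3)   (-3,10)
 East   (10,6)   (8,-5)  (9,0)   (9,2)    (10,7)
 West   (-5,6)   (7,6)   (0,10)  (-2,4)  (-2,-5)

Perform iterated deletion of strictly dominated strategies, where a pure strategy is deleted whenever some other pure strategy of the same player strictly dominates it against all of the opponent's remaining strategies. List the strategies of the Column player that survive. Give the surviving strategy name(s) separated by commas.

For the Row player, East strictly dominates North on the remaining columns (P1: 10>3, P2: 8>-4, P3: 9>5, P4: 9>5, P5: 10>-1); eliminate North.
The Row player's strategy West is strictly dominated by East (P1: 10>-5, P2: 8>7, P3: 9>0, P4: 9>-2, P5: 10>-2) and is removed.
Column P1 is eliminated: P5 beats it against every remaining row (South: 10>-4, East: 7>6).
Column P2 is eliminated: P5 beats it against every remaining row (South: 10>7, East: 7>-5).
For the Column player, P5 strictly dominates P3 on the remaining rows (South: 10>6, East: 7>0); eliminate P3.
The Row player's strategy South is strictly dominated by East (P4: 9>5, P5: 10>-3) and is removed.
Column P4 is eliminated: P5 beats it against every remaining row (East: 7>2).
Among the remaining strategies, none is strictly dominated by another pure strategy of the same player, so the elimination stops.
Surviving strategies — the Row player: {East}; the Column player: {P5}.

P5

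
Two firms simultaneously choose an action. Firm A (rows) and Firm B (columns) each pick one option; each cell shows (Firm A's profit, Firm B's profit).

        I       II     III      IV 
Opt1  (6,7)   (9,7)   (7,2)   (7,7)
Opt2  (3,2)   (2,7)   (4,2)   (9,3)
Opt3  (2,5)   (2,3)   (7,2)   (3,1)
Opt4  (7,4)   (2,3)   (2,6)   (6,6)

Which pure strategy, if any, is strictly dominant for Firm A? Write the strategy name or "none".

Opt1 fails to dominate Opt2 at IV (7<9).
Opt2 fails to dominate Opt1 at I (3<6).
Opt3 fails to dominate Opt1 at I (2<6).
Opt4 fails to dominate Opt1 at II (2<9).
No single strategy dominates all the others.

none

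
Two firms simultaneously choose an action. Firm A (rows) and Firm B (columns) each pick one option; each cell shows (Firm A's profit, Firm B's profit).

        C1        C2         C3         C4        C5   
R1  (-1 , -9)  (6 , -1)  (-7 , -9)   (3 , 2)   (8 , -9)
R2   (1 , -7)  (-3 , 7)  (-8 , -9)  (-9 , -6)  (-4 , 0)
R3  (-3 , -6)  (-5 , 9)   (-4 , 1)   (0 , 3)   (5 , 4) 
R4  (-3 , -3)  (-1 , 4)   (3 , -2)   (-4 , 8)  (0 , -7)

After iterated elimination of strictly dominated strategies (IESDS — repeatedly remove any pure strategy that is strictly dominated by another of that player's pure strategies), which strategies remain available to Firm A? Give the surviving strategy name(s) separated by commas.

R1

Column C1 is eliminated: C2 beats it against every remaining row (R1: -1>-9, R2: 7>-7, R3: 9>-6, R4: 4>-3).
Row R2 is eliminated: R1 beats it against every remaining column (C2: 6>-3, C3: -7>-8, C4: 3>-9, C5: 8>-4).
Firm B's strategy C3 is strictly dominated by C2 (R1: -1>-9, R3: 9>1, R4: 4>-2) and is removed.
Row R3 is eliminated: R1 beats it against every remaining column (C2: 6>-5, C4: 3>0, C5: 8>5).
Row R4 is eliminated: R1 beats it against every remaining column (C2: 6>-1, C4: 3>-4, C5: 8>0).
Column C2 is eliminated: C4 beats it against every remaining row (R1: 2>-1).
Column C5 is eliminated: C4 beats it against every remaining row (R1: 2>-9).
Among the remaining strategies, none is strictly dominated by another pure strategy of the same player, so the elimination stops.
Surviving strategies — Firm A: {R1}; Firm B: {C4}.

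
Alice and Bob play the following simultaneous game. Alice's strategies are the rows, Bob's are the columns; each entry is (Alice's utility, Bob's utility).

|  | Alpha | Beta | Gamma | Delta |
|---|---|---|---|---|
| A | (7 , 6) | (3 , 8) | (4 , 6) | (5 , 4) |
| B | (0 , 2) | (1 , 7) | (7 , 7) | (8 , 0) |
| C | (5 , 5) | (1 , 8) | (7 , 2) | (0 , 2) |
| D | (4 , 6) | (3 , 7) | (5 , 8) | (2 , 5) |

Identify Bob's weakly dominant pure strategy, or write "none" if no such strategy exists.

none

Alpha fails to dominate Beta at A (6<8).
Beta fails to dominate Gamma at D (7<8).
Gamma fails to dominate Alpha at C (2<5).
Delta fails to dominate Alpha at A (4<6).
No single strategy dominates all the others.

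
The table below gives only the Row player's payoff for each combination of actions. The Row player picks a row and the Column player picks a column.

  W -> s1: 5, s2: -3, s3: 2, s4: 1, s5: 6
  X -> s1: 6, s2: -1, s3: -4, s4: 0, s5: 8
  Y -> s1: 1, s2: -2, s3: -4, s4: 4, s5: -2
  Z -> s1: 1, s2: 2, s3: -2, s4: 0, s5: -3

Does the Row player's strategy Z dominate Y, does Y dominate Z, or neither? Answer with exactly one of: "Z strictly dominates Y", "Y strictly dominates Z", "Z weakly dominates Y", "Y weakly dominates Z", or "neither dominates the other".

Z's payoffs vs Y's, by the Column player's action — s1: 1=1, s2: 2>-2, s3: -2>-4, s4: 0<4, s5: -3<-2.
Z does better at s2, s3 but worse at s4, s5; neither strategy dominates the other.

neither dominates the other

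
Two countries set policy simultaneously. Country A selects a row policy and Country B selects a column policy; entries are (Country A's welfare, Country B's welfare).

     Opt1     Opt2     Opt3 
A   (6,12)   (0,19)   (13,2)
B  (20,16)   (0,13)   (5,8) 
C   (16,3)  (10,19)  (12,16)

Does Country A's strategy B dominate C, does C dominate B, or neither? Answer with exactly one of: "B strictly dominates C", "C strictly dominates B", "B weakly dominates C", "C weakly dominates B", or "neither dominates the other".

Compare B to C across each choice by Country B: Opt1: 20>16, Opt2: 0<10, Opt3: 5<12.
B does better at Opt1 but worse at Opt2, Opt3; neither strategy dominates the other.

neither dominates the other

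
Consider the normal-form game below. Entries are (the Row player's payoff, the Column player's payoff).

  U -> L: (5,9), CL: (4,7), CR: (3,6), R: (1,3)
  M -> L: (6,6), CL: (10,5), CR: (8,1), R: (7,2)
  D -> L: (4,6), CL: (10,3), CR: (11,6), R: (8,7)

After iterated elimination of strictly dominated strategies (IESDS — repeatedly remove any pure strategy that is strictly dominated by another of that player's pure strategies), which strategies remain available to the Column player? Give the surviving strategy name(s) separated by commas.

The Row player's strategy U is strictly dominated by M (L: 6>5, CL: 10>4, CR: 8>3, R: 7>1) and is removed.
For the Column player, L strictly dominates CL on the remaining rows (M: 6>5, D: 6>3); eliminate CL.
For the Column player, R strictly dominates CR on the remaining rows (M: 2>1, D: 7>6); eliminate CR.
Among the remaining strategies, none is strictly dominated by another pure strategy of the same player, so the elimination stops.
Surviving strategies — the Row player: {M, D}; the Column player: {L, R}.

L, R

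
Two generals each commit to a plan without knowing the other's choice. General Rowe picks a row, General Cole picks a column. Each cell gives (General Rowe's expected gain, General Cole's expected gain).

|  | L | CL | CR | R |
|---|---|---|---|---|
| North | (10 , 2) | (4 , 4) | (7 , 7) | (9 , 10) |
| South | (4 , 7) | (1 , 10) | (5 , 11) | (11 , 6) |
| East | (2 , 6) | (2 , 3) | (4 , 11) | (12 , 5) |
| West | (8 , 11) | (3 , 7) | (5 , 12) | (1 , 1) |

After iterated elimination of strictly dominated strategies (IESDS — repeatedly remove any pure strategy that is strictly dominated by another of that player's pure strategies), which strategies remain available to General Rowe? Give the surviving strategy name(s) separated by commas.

General Rowe's strategy West is strictly dominated by North (L: 10>8, CL: 4>3, CR: 7>5, R: 9>1) and is removed.
For General Cole, CR strictly dominates L on the remaining rows (North: 7>2, South: 11>7, East: 11>6); eliminate L.
General Cole's strategy CL is strictly dominated by CR (North: 7>4, South: 11>10, East: 11>3) and is removed.
Among the remaining strategies, none is strictly dominated by another pure strategy of the same player, so the elimination stops.
Surviving strategies — General Rowe: {North, South, East}; General Cole: {CR, R}.

North, South, East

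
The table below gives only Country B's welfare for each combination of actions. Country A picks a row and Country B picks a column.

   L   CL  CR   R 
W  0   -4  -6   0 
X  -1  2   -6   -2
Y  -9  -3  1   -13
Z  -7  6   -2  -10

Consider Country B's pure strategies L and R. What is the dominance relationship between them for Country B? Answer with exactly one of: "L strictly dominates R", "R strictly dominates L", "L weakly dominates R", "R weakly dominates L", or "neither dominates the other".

L weakly dominates R

L's payoffs vs R's, by Country A's action — W: 0=0, X: -1>-2, Y: -9>-13, Z: -7>-10.
L is at least as good everywhere and strictly better somewhere (tied only at W), so L weakly but not strictly dominates R.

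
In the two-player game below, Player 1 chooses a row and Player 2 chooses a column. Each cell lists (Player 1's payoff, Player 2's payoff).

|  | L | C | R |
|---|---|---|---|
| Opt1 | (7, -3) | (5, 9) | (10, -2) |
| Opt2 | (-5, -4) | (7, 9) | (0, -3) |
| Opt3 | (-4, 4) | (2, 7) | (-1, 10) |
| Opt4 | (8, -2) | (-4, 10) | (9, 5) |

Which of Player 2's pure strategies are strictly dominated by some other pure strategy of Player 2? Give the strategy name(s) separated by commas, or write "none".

C strictly dominates L — Opt1: 9>-3, Opt2: 9>-4, Opt3: 7>4, Opt4: 10>-2.
C: no other strategy beats it everywhere (L at Opt1 (9>-3); R at Opt1 (9>-2)).
Nothing dominates R: L at Opt1 (-2>-3); C at Opt3 (10>7).

L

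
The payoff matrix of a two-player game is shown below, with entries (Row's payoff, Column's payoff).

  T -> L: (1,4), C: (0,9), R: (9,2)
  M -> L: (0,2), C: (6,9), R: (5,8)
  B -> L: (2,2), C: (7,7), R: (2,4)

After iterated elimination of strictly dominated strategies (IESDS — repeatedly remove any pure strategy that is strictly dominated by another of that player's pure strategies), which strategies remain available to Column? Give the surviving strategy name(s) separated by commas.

C

Column's strategy L is strictly dominated by C (T: 9>4, M: 9>2, B: 7>2) and is removed.
Column R is eliminated: C beats it against every remaining row (T: 9>2, M: 9>8, B: 7>4).
Row T is eliminated: M beats it against every remaining column (C: 6>0).
Row M is eliminated: B beats it against every remaining column (C: 7>6).
Among the remaining strategies, none is strictly dominated by another pure strategy of the same player, so the elimination stops.
Surviving strategies — Row: {B}; Column: {C}.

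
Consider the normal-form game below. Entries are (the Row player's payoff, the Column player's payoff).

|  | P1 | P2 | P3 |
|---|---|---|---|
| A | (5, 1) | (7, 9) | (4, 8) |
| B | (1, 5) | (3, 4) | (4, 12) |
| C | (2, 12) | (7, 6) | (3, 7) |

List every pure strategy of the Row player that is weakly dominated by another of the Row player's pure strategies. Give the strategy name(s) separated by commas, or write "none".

A is not dominated — it holds its own against B at P1 (5>1); C at P1 (5>2).
B is weakly dominated by A (P1: 5>1, P2: 7>3, P3: 4=4).
A weakly dominates C — P1: 5>2, P2: 7=7, P3: 4>3.

B, C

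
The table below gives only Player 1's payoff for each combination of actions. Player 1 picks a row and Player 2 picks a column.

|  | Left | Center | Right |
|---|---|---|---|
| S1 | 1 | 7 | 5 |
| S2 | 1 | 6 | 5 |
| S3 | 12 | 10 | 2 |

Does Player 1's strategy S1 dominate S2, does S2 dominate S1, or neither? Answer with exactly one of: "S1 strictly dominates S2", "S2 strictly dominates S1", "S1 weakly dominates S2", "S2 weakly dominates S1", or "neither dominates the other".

S1 weakly dominates S2

S1's payoffs vs S2's, by Player 2's action — Left: 1=1, Center: 7>6, Right: 5=5.
S1 is at least as good everywhere and strictly better somewhere (tied only at Left, Right), so S1 weakly but not strictly dominates S2.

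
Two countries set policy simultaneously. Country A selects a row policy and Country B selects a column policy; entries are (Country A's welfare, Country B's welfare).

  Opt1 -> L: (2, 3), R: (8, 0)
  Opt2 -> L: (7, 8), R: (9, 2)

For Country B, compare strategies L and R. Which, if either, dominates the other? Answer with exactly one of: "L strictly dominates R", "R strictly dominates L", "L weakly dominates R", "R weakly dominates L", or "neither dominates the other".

Compare L to R across each opponent action: Opt1: 3>0, Opt2: 8>2.
Every comparison favours L, so L strictly dominates R.

L strictly dominates R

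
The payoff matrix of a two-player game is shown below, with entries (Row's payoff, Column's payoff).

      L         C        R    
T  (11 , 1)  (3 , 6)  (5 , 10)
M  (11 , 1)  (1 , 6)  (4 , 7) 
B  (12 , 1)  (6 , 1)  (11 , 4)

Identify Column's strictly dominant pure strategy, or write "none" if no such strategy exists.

R

R vs L: T: 10>1, M: 7>1, B: 4>1.
R vs C: T: 10>6, M: 7>6, B: 4>1.
R strictly beats every other strategy against every opponent action, so it is strictly dominant.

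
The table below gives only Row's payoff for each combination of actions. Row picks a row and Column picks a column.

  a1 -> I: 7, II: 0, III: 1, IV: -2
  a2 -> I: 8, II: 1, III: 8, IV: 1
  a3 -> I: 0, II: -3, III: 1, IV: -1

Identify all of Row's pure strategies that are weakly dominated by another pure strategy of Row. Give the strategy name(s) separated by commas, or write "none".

a1: dominated, since a2 does at least as well everywhere (I: 8>7, II: 1>0, III: 8>1, IV: 1>-2).
a2 is not dominated — it holds its own against a1 at I (8>7); a3 at I (8>0).
a3: dominated, since a2 does at least as well everywhere (I: 8>0, II: 1>-3, III: 8>1, IV: 1>-1).

a1, a3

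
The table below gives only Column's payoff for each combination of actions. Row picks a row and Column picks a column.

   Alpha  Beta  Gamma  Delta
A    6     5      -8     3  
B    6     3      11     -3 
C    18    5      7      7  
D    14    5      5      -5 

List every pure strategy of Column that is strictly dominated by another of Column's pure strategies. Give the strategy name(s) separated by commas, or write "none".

Nothing dominates Alpha: Beta at A (6>5); Gamma at A (6>-8); Delta at A (6>3).
Beta is strictly dominated by Alpha (A: 6>5, B: 6>3, C: 18>5, D: 14>5).
Nothing dominates Gamma: Alpha at B (11>6); Beta at B (11>3); Delta at B (11>-3).
Delta: dominated, since Alpha does at least as well everywhere (A: 6>3, B: 6>-3, C: 18>7, D: 14>-5).

Beta, Delta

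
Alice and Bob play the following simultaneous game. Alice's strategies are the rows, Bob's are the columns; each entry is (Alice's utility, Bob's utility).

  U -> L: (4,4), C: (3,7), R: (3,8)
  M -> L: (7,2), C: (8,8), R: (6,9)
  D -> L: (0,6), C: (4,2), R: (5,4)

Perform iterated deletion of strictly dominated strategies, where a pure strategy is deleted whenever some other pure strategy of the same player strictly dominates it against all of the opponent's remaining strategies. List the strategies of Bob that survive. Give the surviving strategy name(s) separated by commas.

Alice's strategy U is strictly dominated by M (L: 7>4, C: 8>3, R: 6>3) and is removed.
Row D is eliminated: M beats it against every remaining column (L: 7>0, C: 8>4, R: 6>5).
Column L is eliminated: C beats it against every remaining row (M: 8>2).
Column C is eliminated: R beats it against every remaining row (M: 9>8).
Among the remaining strategies, none is strictly dominated by another pure strategy of the same player, so the elimination stops.
Surviving strategies — Alice: {M}; Bob: {R}.

R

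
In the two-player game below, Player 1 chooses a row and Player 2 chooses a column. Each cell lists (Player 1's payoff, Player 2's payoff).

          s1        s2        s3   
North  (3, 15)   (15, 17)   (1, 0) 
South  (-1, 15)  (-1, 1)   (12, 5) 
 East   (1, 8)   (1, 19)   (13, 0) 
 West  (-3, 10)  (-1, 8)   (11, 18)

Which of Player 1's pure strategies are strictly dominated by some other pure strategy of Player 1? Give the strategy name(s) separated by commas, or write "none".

South, West

North is not dominated — it holds its own against South at s1 (3>-1); East at s1 (3>1); West at s1 (3>-3).
South: dominated, since East does at least as well everywhere (s1: 1>-1, s2: 1>-1, s3: 13>12).
East is not dominated — it holds its own against North at s3 (13>1); South at s1 (1>-1); West at s1 (1>-3).
West is strictly dominated by East (s1: 1>-3, s2: 1>-1, s3: 13>11).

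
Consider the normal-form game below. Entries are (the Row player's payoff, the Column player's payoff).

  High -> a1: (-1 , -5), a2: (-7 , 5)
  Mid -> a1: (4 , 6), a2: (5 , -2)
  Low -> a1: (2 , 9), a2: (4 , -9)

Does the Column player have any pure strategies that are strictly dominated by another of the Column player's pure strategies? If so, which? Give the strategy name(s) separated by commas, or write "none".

Nothing dominates a1: a2 at Mid (6>-2).
a2: no other strategy beats it everywhere (a1 at High (5>-5)).

none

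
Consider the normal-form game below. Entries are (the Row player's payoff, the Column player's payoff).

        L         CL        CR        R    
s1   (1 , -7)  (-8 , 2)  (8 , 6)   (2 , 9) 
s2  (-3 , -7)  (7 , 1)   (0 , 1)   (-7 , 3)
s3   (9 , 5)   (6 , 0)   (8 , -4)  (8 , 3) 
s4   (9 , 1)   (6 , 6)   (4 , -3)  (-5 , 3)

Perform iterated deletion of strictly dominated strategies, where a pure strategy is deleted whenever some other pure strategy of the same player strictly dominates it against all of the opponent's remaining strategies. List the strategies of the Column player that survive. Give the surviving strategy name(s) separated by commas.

L, CL, R

For the Column player, R strictly dominates CR on the remaining rows (s1: 9>6, s2: 3>1, s3: 3>-4, s4: 3>-3); eliminate CR.
Row s1 is eliminated: s3 beats it against every remaining column (L: 9>1, CL: 6>-8, R: 8>2).
Among the remaining strategies, none is strictly dominated by another pure strategy of the same player, so the elimination stops.
Surviving strategies — the Row player: {s2, s3, s4}; the Column player: {L, CL, R}.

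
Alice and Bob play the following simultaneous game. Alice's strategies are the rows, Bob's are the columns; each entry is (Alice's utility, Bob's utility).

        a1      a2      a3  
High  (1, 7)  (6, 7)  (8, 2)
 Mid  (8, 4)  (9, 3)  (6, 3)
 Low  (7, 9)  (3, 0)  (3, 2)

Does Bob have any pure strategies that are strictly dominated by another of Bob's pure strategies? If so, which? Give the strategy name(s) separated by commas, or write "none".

a1 is not dominated — it holds its own against a2 at High (7=7); a3 at High (7>2).
a2: no other strategy beats it everywhere (a1 at High (7=7); a3 at High (7>2)).
a1 strictly dominates a3 — High: 7>2, Mid: 4>3, Low: 9>2.

a3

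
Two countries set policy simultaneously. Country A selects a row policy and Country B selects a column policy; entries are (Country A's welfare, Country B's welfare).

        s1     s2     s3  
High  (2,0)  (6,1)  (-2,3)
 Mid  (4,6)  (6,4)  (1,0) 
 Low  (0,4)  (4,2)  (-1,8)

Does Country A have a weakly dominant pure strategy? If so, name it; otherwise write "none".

Mid vs High: s1: 4>2, s2: 6=6, s3: 1>-2.
Mid vs Low: s1: 4>0, s2: 6>4, s3: 1>-1.
Mid is at least as good as every other strategy against every opponent action, so it is weakly dominant.

Mid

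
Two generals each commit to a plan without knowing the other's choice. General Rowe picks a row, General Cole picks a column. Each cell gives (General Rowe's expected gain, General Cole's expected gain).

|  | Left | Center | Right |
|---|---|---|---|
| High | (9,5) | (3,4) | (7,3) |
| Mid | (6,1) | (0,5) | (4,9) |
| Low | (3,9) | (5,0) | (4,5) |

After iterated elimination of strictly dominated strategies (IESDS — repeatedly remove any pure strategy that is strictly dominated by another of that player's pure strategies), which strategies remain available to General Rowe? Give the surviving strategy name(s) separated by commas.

For General Rowe, High strictly dominates Mid on the remaining columns (Left: 9>6, Center: 3>0, Right: 7>4); eliminate Mid.
Column Center is eliminated: Left beats it against every remaining row (High: 5>4, Low: 9>0).
For General Rowe, High strictly dominates Low on the remaining columns (Left: 9>3, Right: 7>4); eliminate Low.
General Cole's strategy Right is strictly dominated by Left (High: 5>3) and is removed.
Among the remaining strategies, none is strictly dominated by another pure strategy of the same player, so the elimination stops.
Surviving strategies — General Rowe: {High}; General Cole: {Left}.

High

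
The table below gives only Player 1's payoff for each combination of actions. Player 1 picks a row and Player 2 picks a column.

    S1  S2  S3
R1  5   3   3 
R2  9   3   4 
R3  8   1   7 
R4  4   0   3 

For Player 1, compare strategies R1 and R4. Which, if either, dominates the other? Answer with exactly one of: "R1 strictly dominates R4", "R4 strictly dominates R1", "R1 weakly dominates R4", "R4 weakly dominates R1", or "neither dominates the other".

R1 weakly dominates R4

Compare R1 to R4 across each opponent action: S1: 5>4, S2: 3>0, S3: 3=3.
R1 is at least as good everywhere and strictly better somewhere (tied only at S3), so R1 weakly but not strictly dominates R4.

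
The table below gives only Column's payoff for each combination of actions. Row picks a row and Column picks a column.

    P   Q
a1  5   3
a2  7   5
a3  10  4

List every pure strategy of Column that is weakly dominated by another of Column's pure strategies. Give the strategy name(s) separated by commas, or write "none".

Q

P: no other strategy beats it everywhere (Q at a1 (5>3)).
Q: dominated, since P does at least as well everywhere (a1: 5>3, a2: 7>5, a3: 10>4).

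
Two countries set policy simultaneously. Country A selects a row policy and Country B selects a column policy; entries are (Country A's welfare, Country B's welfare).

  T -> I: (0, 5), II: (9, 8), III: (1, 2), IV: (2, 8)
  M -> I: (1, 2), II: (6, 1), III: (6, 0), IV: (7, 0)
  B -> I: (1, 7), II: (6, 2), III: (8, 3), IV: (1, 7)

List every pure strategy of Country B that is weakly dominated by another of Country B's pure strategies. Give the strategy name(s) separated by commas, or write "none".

Nothing dominates I: II at M (2>1); III at T (5>2); IV at M (2>0).
II is not dominated — it holds its own against I at T (8>5); III at T (8>2); IV at M (1>0).
I weakly dominates III — T: 5>2, M: 2>0, B: 7>3.
IV: no other strategy beats it everywhere (I at T (8>5); II at B (7>2); III at T (8>2)).

III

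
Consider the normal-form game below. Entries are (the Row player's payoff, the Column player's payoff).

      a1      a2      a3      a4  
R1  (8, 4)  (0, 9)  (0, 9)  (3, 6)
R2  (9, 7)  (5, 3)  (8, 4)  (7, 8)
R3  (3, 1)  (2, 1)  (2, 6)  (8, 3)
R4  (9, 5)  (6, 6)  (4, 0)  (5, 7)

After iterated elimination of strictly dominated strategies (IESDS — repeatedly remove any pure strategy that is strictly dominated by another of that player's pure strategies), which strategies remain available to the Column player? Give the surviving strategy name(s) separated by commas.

The Row player's strategy R1 is strictly dominated by R2 (a1: 9>8, a2: 5>0, a3: 8>0, a4: 7>3) and is removed.
The Column player's strategy a1 is strictly dominated by a4 (R2: 8>7, R3: 3>1, R4: 7>5) and is removed.
Column a2 is eliminated: a4 beats it against every remaining row (R2: 8>3, R3: 3>1, R4: 7>6).
The Row player's strategy R4 is strictly dominated by R2 (a3: 8>4, a4: 7>5) and is removed.
Among the remaining strategies, none is strictly dominated by another pure strategy of the same player, so the elimination stops.
Surviving strategies — the Row player: {R2, R3}; the Column player: {a3, a4}.

a3, a4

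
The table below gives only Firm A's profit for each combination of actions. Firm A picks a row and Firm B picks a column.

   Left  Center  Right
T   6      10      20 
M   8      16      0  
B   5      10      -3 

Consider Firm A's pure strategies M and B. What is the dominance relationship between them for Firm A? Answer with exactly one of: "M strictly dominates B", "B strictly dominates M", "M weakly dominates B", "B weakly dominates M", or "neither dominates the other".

M strictly dominates B

Compare M to B across each opponent action: Left: 8>5, Center: 16>10, Right: 0>-3.
Every comparison favours M, so M strictly dominates B.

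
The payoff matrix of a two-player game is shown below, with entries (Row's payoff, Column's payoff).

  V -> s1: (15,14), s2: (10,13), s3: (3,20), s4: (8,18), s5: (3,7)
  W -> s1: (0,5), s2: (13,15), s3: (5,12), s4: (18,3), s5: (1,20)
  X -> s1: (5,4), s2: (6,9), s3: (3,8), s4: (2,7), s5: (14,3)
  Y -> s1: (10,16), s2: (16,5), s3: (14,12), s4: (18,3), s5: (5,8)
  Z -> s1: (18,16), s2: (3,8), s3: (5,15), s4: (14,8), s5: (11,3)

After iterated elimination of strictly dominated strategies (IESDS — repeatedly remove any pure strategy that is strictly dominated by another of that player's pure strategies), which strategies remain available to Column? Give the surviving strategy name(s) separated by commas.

Column's strategy s4 is strictly dominated by s3 (V: 20>18, W: 12>3, X: 8>7, Y: 12>3, Z: 15>8) and is removed.
For Row, Y strictly dominates W on the remaining columns (s1: 10>0, s2: 16>13, s3: 14>5, s5: 5>1); eliminate W.
For Column, s1 strictly dominates s5 on the remaining rows (V: 14>7, X: 4>3, Y: 16>8, Z: 16>3); eliminate s5.
Row's strategy X is strictly dominated by Y (s1: 10>5, s2: 16>6, s3: 14>3) and is removed.
For Column, s1 strictly dominates s2 on the remaining rows (V: 14>13, Y: 16>5, Z: 16>8); eliminate s2.
Row's strategy V is strictly dominated by Z (s1: 18>15, s3: 5>3) and is removed.
For Column, s1 strictly dominates s3 on the remaining rows (Y: 16>12, Z: 16>15); eliminate s3.
For Row, Z strictly dominates Y on the remaining columns (s1: 18>10); eliminate Y.
Among the remaining strategies, none is strictly dominated by another pure strategy of the same player, so the elimination stops.
Surviving strategies — Row: {Z}; Column: {s1}.

s1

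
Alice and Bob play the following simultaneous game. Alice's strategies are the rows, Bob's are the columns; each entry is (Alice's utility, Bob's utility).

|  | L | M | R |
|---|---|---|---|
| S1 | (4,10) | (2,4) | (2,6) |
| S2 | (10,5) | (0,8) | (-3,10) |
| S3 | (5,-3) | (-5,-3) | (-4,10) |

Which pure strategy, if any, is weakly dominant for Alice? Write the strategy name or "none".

S1 fails to dominate S2 at L (4<10).
S2 fails to dominate S1 at M (0<2).
S3 fails to dominate S1 at M (-5<2).
No single strategy dominates all the others.

none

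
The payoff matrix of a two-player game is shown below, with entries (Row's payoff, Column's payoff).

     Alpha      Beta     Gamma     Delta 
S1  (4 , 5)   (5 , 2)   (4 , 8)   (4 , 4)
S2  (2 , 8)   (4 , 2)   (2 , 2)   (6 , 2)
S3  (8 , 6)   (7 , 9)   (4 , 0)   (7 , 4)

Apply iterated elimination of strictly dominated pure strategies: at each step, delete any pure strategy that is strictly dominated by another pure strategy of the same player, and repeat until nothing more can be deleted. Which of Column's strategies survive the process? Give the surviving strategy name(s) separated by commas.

Row's strategy S2 is strictly dominated by S3 (Alpha: 8>2, Beta: 7>4, Gamma: 4>2, Delta: 7>6) and is removed.
For Column, Alpha strictly dominates Delta on the remaining rows (S1: 5>4, S3: 6>4); eliminate Delta.
Among the remaining strategies, none is strictly dominated by another pure strategy of the same player, so the elimination stops.
Surviving strategies — Row: {S1, S3}; Column: {Alpha, Beta, Gamma}.

Alpha, Beta, Gamma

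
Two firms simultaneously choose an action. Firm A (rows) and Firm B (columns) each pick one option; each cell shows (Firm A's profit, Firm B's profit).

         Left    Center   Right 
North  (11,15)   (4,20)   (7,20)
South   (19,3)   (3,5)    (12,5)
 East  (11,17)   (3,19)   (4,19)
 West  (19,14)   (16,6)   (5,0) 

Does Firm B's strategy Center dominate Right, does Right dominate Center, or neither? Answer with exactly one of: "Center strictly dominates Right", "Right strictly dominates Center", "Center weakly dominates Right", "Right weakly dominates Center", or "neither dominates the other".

Center weakly dominates Right

Center's payoffs vs Right's, by Firm A's action — North: 20=20, South: 5=5, East: 19=19, West: 6>0.
Center is at least as good everywhere and strictly better somewhere (tied only at North, South, East), so Center weakly but not strictly dominates Right.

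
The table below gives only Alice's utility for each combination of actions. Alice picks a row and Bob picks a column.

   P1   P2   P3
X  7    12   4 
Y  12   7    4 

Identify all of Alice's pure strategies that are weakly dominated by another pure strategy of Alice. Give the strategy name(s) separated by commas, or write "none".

X: no other strategy beats it everywhere (Y at P2 (12>7)).
Y: no other strategy beats it everywhere (X at P1 (12>7)).

none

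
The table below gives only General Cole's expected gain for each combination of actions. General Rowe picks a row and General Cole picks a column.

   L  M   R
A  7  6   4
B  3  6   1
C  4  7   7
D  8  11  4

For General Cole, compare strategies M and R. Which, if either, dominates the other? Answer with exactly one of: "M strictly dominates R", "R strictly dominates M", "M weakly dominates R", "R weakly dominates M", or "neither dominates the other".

M's payoffs vs R's, by General Rowe's action — A: 6>4, B: 6>1, C: 7=7, D: 11>4.
M is at least as good everywhere and strictly better somewhere (tied only at C), so M weakly but not strictly dominates R.

M weakly dominates R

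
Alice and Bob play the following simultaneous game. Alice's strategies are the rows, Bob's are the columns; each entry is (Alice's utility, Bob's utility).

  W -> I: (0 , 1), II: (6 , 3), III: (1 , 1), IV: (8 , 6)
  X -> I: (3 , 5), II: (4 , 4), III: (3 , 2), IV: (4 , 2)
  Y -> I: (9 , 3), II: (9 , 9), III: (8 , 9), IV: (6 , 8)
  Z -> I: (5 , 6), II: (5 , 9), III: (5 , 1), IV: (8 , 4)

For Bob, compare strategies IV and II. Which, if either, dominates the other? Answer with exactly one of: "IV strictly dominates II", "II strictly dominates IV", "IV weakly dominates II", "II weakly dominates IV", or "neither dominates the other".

IV's payoffs vs II's, by Alice's action — W: 6>3, X: 2<4, Y: 8<9, Z: 4<9.
IV does better at W but worse at X, Y, Z; neither strategy dominates the other.

neither dominates the other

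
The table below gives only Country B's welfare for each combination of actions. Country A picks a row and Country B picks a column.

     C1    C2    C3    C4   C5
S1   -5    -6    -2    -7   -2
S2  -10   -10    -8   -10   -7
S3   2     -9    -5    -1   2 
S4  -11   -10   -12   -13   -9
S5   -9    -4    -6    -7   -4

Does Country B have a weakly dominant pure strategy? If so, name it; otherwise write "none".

C5

C5 vs C1: S1: -2>-5, S2: -7>-10, S3: 2=2, S4: -9>-11, S5: -4>-9.
C5 vs C2: S1: -2>-6, S2: -7>-10, S3: 2>-9, S4: -9>-10, S5: -4=-4.
C5 vs C3: S1: -2=-2, S2: -7>-8, S3: 2>-5, S4: -9>-12, S5: -4>-6.
C5 vs C4: S1: -2>-7, S2: -7>-10, S3: 2>-1, S4: -9>-13, S5: -4>-7.
C5 is at least as good as every other strategy against every opponent action, so it is weakly dominant.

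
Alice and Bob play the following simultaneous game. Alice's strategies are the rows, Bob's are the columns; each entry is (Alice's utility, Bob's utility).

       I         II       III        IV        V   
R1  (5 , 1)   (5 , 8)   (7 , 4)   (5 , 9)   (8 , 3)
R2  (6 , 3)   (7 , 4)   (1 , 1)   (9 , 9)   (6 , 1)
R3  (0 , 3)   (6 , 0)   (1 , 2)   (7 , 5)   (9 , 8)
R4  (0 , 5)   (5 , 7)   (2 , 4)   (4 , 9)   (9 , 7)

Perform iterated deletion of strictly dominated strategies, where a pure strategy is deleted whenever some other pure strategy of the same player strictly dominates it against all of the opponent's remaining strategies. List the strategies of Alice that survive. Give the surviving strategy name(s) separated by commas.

Column I is eliminated: IV beats it against every remaining row (R1: 9>1, R2: 9>3, R3: 5>3, R4: 9>5).
Column II is eliminated: IV beats it against every remaining row (R1: 9>8, R2: 9>4, R3: 5>0, R4: 9>7).
For Bob, IV strictly dominates III on the remaining rows (R1: 9>4, R2: 9>1, R3: 5>2, R4: 9>4); eliminate III.
Alice's strategy R1 is strictly dominated by R3 (IV: 7>5, V: 9>8) and is removed.
Among the remaining strategies, none is strictly dominated by another pure strategy of the same player, so the elimination stops.
Surviving strategies — Alice: {R2, R3, R4}; Bob: {IV, V}.

R2, R3, R4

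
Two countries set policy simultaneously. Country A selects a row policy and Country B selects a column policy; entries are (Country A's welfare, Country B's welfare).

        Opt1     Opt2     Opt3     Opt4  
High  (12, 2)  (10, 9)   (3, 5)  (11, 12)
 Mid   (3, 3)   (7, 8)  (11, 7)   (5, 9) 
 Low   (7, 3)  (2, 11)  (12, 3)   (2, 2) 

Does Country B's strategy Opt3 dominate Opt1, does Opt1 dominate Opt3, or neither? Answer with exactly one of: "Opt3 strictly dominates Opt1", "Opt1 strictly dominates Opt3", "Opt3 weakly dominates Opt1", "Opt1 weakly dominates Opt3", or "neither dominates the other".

Opt3 weakly dominates Opt1

Opt3's payoffs vs Opt1's, by Country A's action — High: 5>2, Mid: 7>3, Low: 3=3.
Opt3 is at least as good everywhere and strictly better somewhere (tied only at Low), so Opt3 weakly but not strictly dominates Opt1.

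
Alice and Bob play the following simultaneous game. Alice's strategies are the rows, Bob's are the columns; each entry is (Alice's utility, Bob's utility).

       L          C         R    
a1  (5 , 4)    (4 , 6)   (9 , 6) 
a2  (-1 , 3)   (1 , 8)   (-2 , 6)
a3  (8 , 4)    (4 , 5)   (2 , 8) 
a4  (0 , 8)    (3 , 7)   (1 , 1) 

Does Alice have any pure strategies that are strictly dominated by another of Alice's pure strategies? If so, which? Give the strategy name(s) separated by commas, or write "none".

a2, a4

a1 is not dominated — it holds its own against a2 at L (5>-1); a3 at C (4=4); a4 at L (5>0).
a2 is strictly dominated by a1 (L: 5>-1, C: 4>1, R: 9>-2).
a3 is not dominated — it holds its own against a1 at L (8>5); a2 at L (8>-1); a4 at L (8>0).
a4: dominated, since a1 does at least as well everywhere (L: 5>0, C: 4>3, R: 9>1).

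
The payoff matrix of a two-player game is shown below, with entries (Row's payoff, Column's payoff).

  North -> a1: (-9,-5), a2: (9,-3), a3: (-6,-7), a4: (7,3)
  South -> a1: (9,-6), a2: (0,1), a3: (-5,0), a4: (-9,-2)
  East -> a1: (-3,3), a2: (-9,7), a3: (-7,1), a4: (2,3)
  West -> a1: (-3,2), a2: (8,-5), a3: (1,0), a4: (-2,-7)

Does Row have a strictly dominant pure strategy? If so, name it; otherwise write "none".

none

North fails to dominate South at a1 (-9<9).
South fails to dominate North at a2 (0<9).
East fails to dominate North at a2 (-9<9).
West fails to dominate North at a2 (8<9).
No single strategy dominates all the others.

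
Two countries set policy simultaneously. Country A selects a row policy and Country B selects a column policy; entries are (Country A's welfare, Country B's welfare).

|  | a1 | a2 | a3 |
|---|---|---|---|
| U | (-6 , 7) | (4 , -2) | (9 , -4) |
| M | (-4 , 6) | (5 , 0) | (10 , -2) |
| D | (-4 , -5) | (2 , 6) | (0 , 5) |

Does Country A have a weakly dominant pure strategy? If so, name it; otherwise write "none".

M

M vs U: a1: -4>-6, a2: 5>4, a3: 10>9.
M vs D: a1: -4=-4, a2: 5>2, a3: 10>0.
M is at least as good as every other strategy against every opponent action, so it is weakly dominant.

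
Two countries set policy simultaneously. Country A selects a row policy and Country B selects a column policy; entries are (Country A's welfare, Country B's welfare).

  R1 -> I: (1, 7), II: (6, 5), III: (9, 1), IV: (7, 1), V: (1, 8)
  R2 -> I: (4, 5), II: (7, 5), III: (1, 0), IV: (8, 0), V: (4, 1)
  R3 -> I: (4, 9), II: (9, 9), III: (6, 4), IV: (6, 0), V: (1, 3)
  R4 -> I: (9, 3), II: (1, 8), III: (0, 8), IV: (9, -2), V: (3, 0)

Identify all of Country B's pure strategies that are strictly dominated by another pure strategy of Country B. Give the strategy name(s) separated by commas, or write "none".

IV

I: no other strategy beats it everywhere (II at R1 (7>5); III at R1 (7>1); IV at R1 (7>1); V at R2 (5>1)).
II is not dominated — it holds its own against I at R2 (5=5); III at R1 (5>1); IV at R1 (5>1); V at R2 (5>1).
III: no other strategy beats it everywhere (I at R4 (8>3); II at R4 (8=8); IV at R1 (1=1); V at R3 (4>3)).
I strictly dominates IV — R1: 7>1, R2: 5>0, R3: 9>0, R4: 3>-2.
V: no other strategy beats it everywhere (I at R1 (8>7); II at R1 (8>5); III at R1 (8>1); IV at R1 (8>1)).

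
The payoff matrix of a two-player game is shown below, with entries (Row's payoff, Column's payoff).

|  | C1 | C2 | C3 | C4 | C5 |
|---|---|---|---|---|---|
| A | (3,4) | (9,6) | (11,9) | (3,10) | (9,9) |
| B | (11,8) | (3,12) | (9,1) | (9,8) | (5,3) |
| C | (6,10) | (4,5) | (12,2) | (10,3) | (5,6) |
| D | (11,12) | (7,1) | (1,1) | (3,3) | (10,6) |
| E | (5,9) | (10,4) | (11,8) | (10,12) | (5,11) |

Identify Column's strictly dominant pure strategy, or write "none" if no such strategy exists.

none

C1 fails to dominate C2 at A (4<6).
C2 fails to dominate C1 at C (5<10).
C3 fails to dominate C1 at B (1<8).
C4 fails to dominate C1 at B (8=8).
C5 fails to dominate C1 at B (3<8).
No single strategy dominates all the others.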